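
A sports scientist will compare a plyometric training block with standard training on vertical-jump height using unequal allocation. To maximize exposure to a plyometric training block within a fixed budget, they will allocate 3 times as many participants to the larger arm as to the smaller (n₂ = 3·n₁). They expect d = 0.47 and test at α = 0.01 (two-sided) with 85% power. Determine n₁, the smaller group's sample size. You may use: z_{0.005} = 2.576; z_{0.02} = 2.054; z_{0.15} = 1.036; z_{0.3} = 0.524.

With allocation ratio k = n₂/n₁ = 3, Var(x̄₁−x̄₂) = σ²(1/n₁ + 1/(k·n₁)) = σ²·(k+1)/(k·n₁).
So n₁ = (1 + 1/k)·((z_{α/2} + z_β)/d)² = 1.333 × (3.612/0.47)².
n₁ = 1.333 × 59.06 = 78.7.
Round up: n₁ = 79, giving n₂ = 3 × 79 = 237.

n₁ = 79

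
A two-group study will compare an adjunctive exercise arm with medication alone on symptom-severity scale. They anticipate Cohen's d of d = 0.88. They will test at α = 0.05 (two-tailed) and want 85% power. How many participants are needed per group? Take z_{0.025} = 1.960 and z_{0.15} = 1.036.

For two independent groups with equal n: n = 2·((z_{α/2} + z_β) / d)².
z_{α/2} + z_β = 1.960 + 1.036 = 2.996.
n = 2 × (2.996 / 0.88)² = 2 × 3.405² = 2 × 11.59 = 23.2.
Round up to the next whole participant.

n = 24 per group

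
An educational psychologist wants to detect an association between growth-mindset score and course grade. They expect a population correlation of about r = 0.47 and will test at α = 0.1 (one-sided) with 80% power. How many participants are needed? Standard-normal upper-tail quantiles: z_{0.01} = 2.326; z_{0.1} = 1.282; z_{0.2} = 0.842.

n = 21

Fisher's z: C = ½·ln((1+r)/(1−r)) = ½·ln(2.7736) = 0.5101.
n = ((z_{α} + z_β)/C)² + 3.
(1.282 + 0.842) / 0.5101 = 2.124 / 0.5101 = 4.164.
n = 4.164² + 3 = 17.34 + 3 = 20.3.
Round up.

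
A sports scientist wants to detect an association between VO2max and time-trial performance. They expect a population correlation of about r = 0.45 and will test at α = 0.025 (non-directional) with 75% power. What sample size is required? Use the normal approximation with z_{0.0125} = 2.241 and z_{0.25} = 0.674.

n = 40

Fisher's z: C = ½·ln((1+r)/(1−r)) = ½·ln(2.6364) = 0.4847.
n = ((z_{α/2} + z_β)/C)² + 3.
(2.241 + 0.674) / 0.4847 = 2.915 / 0.4847 = 6.014.
n = 6.014² + 3 = 36.17 + 3 = 39.2.
Round up.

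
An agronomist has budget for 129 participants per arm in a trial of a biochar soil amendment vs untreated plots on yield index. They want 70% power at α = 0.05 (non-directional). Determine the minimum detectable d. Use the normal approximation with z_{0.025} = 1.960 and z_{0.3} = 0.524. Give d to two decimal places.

d_min ≈ 0.31

For two independent groups of n = 129 each: d_min = (z_{α/2} + z_β)·√(2/n).
z-sum = 1.960 + 0.524 = 2.484.
d_min = 2.484 × √(2/129) = 2.484 × 0.1245 = 0.309.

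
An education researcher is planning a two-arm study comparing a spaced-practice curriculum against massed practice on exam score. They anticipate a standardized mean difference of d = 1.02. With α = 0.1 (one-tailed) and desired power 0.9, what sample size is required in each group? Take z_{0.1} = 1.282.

n = 13 per group

For two independent groups with equal n: n = 2·((z_{α} + z_β) / d)².
z_{α} + z_β = 1.282 + 1.282 = 2.564.
n = 2 × (2.564 / 1.02)² = 2 × 2.514² = 2 × 6.32 = 12.6.
Round up to the next whole participant.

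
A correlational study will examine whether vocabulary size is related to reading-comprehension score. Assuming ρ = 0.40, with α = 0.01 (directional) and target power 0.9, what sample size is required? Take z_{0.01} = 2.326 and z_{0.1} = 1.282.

Fisher's z: C = ½·ln((1+r)/(1−r)) = ½·ln(2.3333) = 0.4236.
n = ((z_{α} + z_β)/C)² + 3.
(2.326 + 1.282) / 0.4236 = 3.608 / 0.4236 = 8.517.
n = 8.517² + 3 = 72.55 + 3 = 75.5.
Round up.

n = 76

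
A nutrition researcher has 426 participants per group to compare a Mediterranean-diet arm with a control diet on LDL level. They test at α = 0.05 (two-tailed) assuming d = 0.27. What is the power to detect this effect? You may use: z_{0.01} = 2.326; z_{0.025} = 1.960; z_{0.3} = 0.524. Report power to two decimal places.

For two equal groups, power = Φ(d·√(n/2) − z_{α/2}).
d·√(n/2) = 0.27 × √(426/2) = 0.27 × 14.595 = 3.941.
z_β = 3.941 − 1.960 = 1.981.
Power = Φ(1.981) = 0.976.

power ≈ 0.98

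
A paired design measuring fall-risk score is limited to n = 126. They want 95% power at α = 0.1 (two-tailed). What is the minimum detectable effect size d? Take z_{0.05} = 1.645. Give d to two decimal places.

d_min ≈ 0.29

For a single sample (or paired design) of n = 126: d_min = (z_{α/2} + z_β)/√n.
z-sum = 1.645 + 1.645 = 3.290.
d_min = 3.290 / √126 = 3.290 / 11.225 = 0.293.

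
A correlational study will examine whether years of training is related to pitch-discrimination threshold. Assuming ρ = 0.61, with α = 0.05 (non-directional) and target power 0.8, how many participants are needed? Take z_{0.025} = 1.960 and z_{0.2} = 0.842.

n = 19

Fisher's z: C = ½·ln((1+r)/(1−r)) = ½·ln(4.1282) = 0.7089.
n = ((z_{α/2} + z_β)/C)² + 3.
(1.960 + 0.842) / 0.7089 = 2.802 / 0.7089 = 3.953.
n = 3.953² + 3 = 15.62 + 3 = 18.6.
Round up.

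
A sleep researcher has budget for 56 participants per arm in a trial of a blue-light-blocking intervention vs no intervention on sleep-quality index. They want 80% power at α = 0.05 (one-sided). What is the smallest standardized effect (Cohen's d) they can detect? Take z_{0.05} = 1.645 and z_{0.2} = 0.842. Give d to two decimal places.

d_min ≈ 0.47

For two independent groups of n = 56 each: d_min = (z_{α} + z_β)·√(2/n).
z-sum = 1.645 + 0.842 = 2.487.
d_min = 2.487 × √(2/56) = 2.487 × 0.1890 = 0.470.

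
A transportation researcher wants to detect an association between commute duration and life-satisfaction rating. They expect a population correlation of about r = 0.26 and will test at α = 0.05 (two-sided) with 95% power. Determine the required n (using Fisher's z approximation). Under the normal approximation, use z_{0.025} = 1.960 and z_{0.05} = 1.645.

n = 187

Fisher's z: C = ½·ln((1+r)/(1−r)) = ½·ln(1.7027) = 0.2661.
n = ((z_{α/2} + z_β)/C)² + 3.
(1.960 + 1.645) / 0.2661 = 3.605 / 0.2661 = 13.548.
n = 13.548² + 3 = 183.54 + 3 = 186.5.
Round up.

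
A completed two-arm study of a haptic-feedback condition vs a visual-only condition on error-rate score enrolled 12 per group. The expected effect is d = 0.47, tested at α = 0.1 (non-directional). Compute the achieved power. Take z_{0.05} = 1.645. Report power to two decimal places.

For two equal groups, power = Φ(d·√(n/2) − z_{α/2}).
d·√(n/2) = 0.47 × √(12/2) = 0.47 × 2.449 = 1.151.
z_β = 1.151 − 1.645 = -0.494.
Power = Φ(-0.494) = 0.311.

power ≈ 0.31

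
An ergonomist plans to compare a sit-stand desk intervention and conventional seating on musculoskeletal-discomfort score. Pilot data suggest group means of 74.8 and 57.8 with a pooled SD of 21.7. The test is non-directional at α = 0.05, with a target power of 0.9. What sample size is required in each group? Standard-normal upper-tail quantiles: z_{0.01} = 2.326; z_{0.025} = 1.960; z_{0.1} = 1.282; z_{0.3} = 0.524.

n = 35 per group

Cohen's d = |M₁ − M₂| / SD_pooled = |74.8 − 57.8| / 21.7 = 17.0 / 21.7 = 0.783.
For two independent groups with equal n: n = 2·((z_{α/2} + z_β) / d)².
z_{α/2} + z_β = 1.960 + 1.282 = 3.242.
n = 2 × (3.242 / 0.783)² = 2 × 4.140² = 2 × 17.14 = 34.3.
Round up to the next whole participant.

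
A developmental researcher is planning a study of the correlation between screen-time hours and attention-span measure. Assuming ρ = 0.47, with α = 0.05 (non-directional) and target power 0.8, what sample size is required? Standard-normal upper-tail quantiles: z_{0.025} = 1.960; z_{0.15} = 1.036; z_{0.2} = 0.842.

n = 34

Fisher's z: C = ½·ln((1+r)/(1−r)) = ½·ln(2.7736) = 0.5101.
n = ((z_{α/2} + z_β)/C)² + 3.
(1.960 + 0.842) / 0.5101 = 2.802 / 0.5101 = 5.493.
n = 5.493² + 3 = 30.17 + 3 = 33.2.
Round up.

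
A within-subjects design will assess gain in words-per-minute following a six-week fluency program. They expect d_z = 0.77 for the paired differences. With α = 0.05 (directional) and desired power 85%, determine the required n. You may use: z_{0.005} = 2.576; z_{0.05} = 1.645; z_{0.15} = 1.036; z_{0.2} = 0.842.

For a paired (one-sample on differences) test: n = ((z_{α} + z_β) / d)².
z_{α} + z_β = 1.645 + 1.036 = 2.681.
n = (2.681 / 0.77)² = 3.482² = 12.12.
Round up.

n = 13 pairs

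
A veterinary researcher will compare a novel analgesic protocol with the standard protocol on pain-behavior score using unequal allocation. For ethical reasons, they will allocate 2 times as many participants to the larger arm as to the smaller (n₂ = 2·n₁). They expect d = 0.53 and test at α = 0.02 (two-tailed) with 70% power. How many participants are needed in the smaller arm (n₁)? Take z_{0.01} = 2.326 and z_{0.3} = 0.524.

With allocation ratio k = n₂/n₁ = 2, Var(x̄₁−x̄₂) = σ²(1/n₁ + 1/(k·n₁)) = σ²·(k+1)/(k·n₁).
So n₁ = (1 + 1/k)·((z_{α/2} + z_β)/d)² = 1.500 × (2.850/0.53)².
n₁ = 1.500 × 28.92 = 43.4.
Round up: n₁ = 44, giving n₂ = 2 × 44 = 88.

n₁ = 44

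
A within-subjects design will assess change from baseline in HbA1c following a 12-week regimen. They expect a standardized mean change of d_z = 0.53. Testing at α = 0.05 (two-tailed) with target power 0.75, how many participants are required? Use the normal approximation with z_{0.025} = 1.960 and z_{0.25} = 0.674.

For a paired (one-sample on differences) test: n = ((z_{α/2} + z_β) / d)².
z_{α/2} + z_β = 1.960 + 0.674 = 2.634.
n = (2.634 / 0.53)² = 4.970² = 24.70.
Round up.

n = 25 pairs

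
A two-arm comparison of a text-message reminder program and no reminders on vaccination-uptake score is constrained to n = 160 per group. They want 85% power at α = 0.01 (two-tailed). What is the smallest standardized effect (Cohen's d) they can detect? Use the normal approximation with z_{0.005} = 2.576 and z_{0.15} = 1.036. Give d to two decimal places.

d_min ≈ 0.40

For two independent groups of n = 160 each: d_min = (z_{α/2} + z_β)·√(2/n).
z-sum = 2.576 + 1.036 = 3.612.
d_min = 3.612 × √(2/160) = 3.612 × 0.1118 = 0.404.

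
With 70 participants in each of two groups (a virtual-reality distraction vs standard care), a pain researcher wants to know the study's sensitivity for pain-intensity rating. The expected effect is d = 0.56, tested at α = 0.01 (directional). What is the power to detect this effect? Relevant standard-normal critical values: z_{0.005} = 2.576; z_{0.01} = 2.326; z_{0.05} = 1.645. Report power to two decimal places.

For two equal groups, power = Φ(d·√(n/2) − z_{α}).
d·√(n/2) = 0.56 × √(70/2) = 0.56 × 5.916 = 3.313.
z_β = 3.313 − 2.326 = 0.987.
Power = Φ(0.987) = 0.838.

power ≈ 0.84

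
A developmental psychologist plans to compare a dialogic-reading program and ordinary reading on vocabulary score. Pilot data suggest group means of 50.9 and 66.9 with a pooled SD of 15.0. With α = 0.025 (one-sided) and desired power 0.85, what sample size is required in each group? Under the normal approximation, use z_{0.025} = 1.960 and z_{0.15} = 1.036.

Cohen's d = |M₁ − M₂| / SD_pooled = |50.9 − 66.9| / 15.0 = 16.0 / 15.0 = 1.067.
For two independent groups with equal n: n = 2·((z_{α} + z_β) / d)².
z_{α} + z_β = 1.960 + 1.036 = 2.996.
n = 2 × (2.996 / 1.067)² = 2 × 2.808² = 2 × 7.88 = 15.8.
Round up to the next whole participant.

n = 16 per group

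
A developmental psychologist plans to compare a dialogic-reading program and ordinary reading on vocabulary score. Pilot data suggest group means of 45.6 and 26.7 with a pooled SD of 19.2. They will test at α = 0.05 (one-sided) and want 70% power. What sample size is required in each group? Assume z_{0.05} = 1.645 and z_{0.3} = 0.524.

n = 10 per group

Cohen's d = |M₁ − M₂| / SD_pooled = |45.6 − 26.7| / 19.2 = 18.9 / 19.2 = 0.984.
For two independent groups with equal n: n = 2·((z_{α} + z_β) / d)².
z_{α} + z_β = 1.645 + 0.524 = 2.169.
n = 2 × (2.169 / 0.984)² = 2 × 2.204² = 2 × 4.86 = 9.7.
Round up to the next whole participant.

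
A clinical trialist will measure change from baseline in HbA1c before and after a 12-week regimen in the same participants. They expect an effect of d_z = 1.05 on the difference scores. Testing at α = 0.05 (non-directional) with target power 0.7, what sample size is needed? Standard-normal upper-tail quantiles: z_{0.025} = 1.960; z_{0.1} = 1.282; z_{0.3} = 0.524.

For a paired (one-sample on differences) test: n = ((z_{α/2} + z_β) / d)².
z_{α/2} + z_β = 1.960 + 0.524 = 2.484.
n = (2.484 / 1.05)² = 2.366² = 5.60.
Round up.

n = 6 pairs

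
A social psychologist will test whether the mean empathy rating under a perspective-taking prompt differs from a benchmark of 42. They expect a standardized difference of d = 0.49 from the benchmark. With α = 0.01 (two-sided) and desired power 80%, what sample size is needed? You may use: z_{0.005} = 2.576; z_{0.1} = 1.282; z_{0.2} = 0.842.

n = 49

For a one-sample test: n = ((z_{α/2} + z_β) / d)².
z_{α/2} + z_β = 2.576 + 0.842 = 3.418.
n = (3.418 / 0.49)² = 6.976² = 48.66.
Round up.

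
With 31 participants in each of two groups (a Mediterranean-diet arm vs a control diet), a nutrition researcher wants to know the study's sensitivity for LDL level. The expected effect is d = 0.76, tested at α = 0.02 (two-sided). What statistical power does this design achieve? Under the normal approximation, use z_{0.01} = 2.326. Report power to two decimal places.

For two equal groups, power = Φ(d·√(n/2) − z_{α/2}).
d·√(n/2) = 0.76 × √(31/2) = 0.76 × 3.937 = 2.992.
z_β = 2.992 − 2.326 = 0.666.
Power = Φ(0.666) = 0.747.

power ≈ 0.75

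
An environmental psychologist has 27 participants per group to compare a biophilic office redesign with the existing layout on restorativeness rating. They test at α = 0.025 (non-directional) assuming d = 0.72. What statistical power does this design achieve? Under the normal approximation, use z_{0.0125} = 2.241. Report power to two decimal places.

power ≈ 0.66

For two equal groups, power = Φ(d·√(n/2) − z_{α/2}).
d·√(n/2) = 0.72 × √(27/2) = 0.72 × 3.674 = 2.645.
z_β = 2.645 − 2.241 = 0.404.
Power = Φ(0.404) = 0.657.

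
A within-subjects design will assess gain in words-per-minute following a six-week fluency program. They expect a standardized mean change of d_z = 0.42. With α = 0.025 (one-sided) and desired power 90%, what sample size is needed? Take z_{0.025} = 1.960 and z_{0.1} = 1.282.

For a paired (one-sample on differences) test: n = ((z_{α} + z_β) / d)².
z_{α} + z_β = 1.960 + 1.282 = 3.242.
n = (3.242 / 0.42)² = 7.719² = 59.58.
Round up.

n = 60 pairs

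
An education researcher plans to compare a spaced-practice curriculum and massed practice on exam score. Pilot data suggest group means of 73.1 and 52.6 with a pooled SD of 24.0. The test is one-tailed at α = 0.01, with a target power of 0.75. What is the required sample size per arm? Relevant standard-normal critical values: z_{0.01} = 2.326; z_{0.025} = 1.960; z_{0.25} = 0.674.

Cohen's d = |M₁ − M₂| / SD_pooled = |73.1 − 52.6| / 24.0 = 20.5 / 24.0 = 0.854.
For two independent groups with equal n: n = 2·((z_{α} + z_β) / d)².
z_{α} + z_β = 2.326 + 0.674 = 3.000.
n = 2 × (3.000 / 0.854)² = 2 × 3.513² = 2 × 12.34 = 24.7.
Round up to the next whole participant.

n = 25 per group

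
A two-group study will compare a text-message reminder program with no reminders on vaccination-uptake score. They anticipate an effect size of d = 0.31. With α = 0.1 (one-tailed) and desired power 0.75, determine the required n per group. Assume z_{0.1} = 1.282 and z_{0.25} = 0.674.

n = 80 per group

For two independent groups with equal n: n = 2·((z_{α} + z_β) / d)².
z_{α} + z_β = 1.282 + 0.674 = 1.956.
n = 2 × (1.956 / 0.31)² = 2 × 6.310² = 2 × 39.81 = 79.6.
Round up to the next whole participant.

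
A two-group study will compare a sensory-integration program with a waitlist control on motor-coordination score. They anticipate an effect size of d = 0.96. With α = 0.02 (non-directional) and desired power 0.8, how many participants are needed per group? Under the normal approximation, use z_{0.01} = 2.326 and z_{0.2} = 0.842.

n = 22 per group

For two independent groups with equal n: n = 2·((z_{α/2} + z_β) / d)².
z_{α/2} + z_β = 2.326 + 0.842 = 3.168.
n = 2 × (3.168 / 0.96)² = 2 × 3.300² = 2 × 10.89 = 21.8.
Round up to the next whole participant.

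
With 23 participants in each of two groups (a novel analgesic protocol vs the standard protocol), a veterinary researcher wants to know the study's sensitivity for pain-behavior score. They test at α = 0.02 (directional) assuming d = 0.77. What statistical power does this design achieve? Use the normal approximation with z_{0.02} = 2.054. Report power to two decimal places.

power ≈ 0.71

For two equal groups, power = Φ(d·√(n/2) − z_{α}).
d·√(n/2) = 0.77 × √(23/2) = 0.77 × 3.391 = 2.611.
z_β = 2.611 − 2.054 = 0.557.
Power = Φ(0.557) = 0.711.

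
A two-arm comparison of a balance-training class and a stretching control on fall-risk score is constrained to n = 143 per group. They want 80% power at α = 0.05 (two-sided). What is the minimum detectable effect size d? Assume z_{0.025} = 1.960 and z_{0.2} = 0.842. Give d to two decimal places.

d_min ≈ 0.33

For two independent groups of n = 143 each: d_min = (z_{α/2} + z_β)·√(2/n).
z-sum = 1.960 + 0.842 = 2.802.
d_min = 2.802 × √(2/143) = 2.802 × 0.1183 = 0.331.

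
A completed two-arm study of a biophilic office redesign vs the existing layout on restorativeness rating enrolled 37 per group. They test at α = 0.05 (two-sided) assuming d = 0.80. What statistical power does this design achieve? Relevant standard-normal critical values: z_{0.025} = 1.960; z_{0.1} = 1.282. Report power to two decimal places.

For two equal groups, power = Φ(d·√(n/2) − z_{α/2}).
d·√(n/2) = 0.80 × √(37/2) = 0.80 × 4.301 = 3.441.
z_β = 3.441 − 1.960 = 1.481.
Power = Φ(1.481) = 0.931.

power ≈ 0.93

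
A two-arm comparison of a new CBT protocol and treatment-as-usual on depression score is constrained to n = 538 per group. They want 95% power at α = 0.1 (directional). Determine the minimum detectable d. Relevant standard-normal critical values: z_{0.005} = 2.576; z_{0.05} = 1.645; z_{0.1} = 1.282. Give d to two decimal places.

d_min ≈ 0.18

For two independent groups of n = 538 each: d_min = (z_{α} + z_β)·√(2/n).
z-sum = 1.282 + 1.645 = 2.927.
d_min = 2.927 × √(2/538) = 2.927 × 0.0610 = 0.178.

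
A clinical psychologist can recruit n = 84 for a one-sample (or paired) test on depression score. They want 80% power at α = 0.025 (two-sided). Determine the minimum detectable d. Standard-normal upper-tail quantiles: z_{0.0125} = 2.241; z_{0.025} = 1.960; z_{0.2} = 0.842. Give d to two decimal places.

d_min ≈ 0.34

For a single sample (or paired design) of n = 84: d_min = (z_{α/2} + z_β)/√n.
z-sum = 2.241 + 0.842 = 3.083.
d_min = 3.083 / √84 = 3.083 / 9.165 = 0.336.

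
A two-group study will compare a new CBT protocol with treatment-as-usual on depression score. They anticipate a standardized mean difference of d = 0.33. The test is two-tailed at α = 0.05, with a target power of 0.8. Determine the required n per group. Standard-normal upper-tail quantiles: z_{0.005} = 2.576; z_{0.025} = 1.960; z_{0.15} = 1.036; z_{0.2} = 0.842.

For two independent groups with equal n: n = 2·((z_{α/2} + z_β) / d)².
z_{α/2} + z_β = 1.960 + 0.842 = 2.802.
n = 2 × (2.802 / 0.33)² = 2 × 8.491² = 2 × 72.10 = 144.2.
Round up to the next whole participant.

n = 145 per group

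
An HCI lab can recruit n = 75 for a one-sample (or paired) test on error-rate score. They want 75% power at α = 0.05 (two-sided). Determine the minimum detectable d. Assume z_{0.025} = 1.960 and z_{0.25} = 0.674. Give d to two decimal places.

For a single sample (or paired design) of n = 75: d_min = (z_{α/2} + z_β)/√n.
z-sum = 1.960 + 0.674 = 2.634.
d_min = 2.634 / √75 = 2.634 / 8.660 = 0.304.

d_min ≈ 0.30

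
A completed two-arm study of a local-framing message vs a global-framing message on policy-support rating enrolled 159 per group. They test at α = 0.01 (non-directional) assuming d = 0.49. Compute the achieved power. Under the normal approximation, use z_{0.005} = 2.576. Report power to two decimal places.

For two equal groups, power = Φ(d·√(n/2) − z_{α/2}).
d·√(n/2) = 0.49 × √(159/2) = 0.49 × 8.916 = 4.369.
z_β = 4.369 − 2.576 = 1.793.
Power = Φ(1.793) = 0.964.

power ≈ 0.96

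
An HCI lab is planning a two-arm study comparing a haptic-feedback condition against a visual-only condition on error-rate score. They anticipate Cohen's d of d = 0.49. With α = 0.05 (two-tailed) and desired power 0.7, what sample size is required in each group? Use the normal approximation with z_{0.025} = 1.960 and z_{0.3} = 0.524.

n = 52 per group

For two independent groups with equal n: n = 2·((z_{α/2} + z_β) / d)².
z_{α/2} + z_β = 1.960 + 0.524 = 2.484.
n = 2 × (2.484 / 0.49)² = 2 × 5.069² = 2 × 25.70 = 51.4.
Round up to the next whole participant.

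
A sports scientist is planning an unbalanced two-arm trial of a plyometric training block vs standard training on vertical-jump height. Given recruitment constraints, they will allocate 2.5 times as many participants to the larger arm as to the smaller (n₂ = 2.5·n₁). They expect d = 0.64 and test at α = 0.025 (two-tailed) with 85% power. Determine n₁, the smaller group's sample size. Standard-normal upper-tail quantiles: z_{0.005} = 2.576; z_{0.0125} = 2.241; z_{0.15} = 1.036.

With allocation ratio k = n₂/n₁ = 2.5, Var(x̄₁−x̄₂) = σ²(1/n₁ + 1/(k·n₁)) = σ²·(k+1)/(k·n₁).
So n₁ = (1 + 1/k)·((z_{α/2} + z_β)/d)² = 1.400 × (3.277/0.64)².
n₁ = 1.400 × 26.22 = 36.7.
Round up: n₁ = 37, giving n₂ = ⌈2.5 × 37⌉ = ⌈92.5⌉ = 93.

n₁ = 37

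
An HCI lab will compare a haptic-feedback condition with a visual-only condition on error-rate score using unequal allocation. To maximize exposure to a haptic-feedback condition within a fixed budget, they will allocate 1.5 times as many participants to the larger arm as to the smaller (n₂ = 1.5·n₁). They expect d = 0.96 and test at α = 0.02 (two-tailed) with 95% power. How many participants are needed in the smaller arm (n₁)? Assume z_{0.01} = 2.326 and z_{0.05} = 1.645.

n₁ = 29

With allocation ratio k = n₂/n₁ = 1.5, Var(x̄₁−x̄₂) = σ²(1/n₁ + 1/(k·n₁)) = σ²·(k+1)/(k·n₁).
So n₁ = (1 + 1/k)·((z_{α/2} + z_β)/d)² = 1.667 × (3.971/0.96)².
n₁ = 1.667 × 17.11 = 28.5.
Round up: n₁ = 29, giving n₂ = ⌈1.5 × 29⌉ = ⌈43.5⌉ = 44.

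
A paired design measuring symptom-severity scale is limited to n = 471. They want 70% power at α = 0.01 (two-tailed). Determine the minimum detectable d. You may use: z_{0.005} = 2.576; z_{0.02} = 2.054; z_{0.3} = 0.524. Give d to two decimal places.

For a single sample (or paired design) of n = 471: d_min = (z_{α/2} + z_β)/√n.
z-sum = 2.576 + 0.524 = 3.100.
d_min = 3.100 / √471 = 3.100 / 21.703 = 0.143.

d_min ≈ 0.14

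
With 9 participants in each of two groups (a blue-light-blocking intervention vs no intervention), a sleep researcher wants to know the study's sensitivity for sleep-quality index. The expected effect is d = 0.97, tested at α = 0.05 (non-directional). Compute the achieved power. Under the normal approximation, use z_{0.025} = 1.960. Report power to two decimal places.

For two equal groups, power = Φ(d·√(n/2) − z_{α/2}).
d·√(n/2) = 0.97 × √(9/2) = 0.97 × 2.121 = 2.058.
z_β = 2.058 − 1.960 = 0.098.
Power = Φ(0.098) = 0.539.

power ≈ 0.54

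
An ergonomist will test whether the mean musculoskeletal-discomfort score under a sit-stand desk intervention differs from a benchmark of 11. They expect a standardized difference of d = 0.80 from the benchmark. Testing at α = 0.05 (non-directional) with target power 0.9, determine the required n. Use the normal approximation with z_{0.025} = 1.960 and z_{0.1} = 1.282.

n = 17

For a one-sample test: n = ((z_{α/2} + z_β) / d)².
z_{α/2} + z_β = 1.960 + 1.282 = 3.242.
n = (3.242 / 0.80)² = 4.052² = 16.42.
Round up.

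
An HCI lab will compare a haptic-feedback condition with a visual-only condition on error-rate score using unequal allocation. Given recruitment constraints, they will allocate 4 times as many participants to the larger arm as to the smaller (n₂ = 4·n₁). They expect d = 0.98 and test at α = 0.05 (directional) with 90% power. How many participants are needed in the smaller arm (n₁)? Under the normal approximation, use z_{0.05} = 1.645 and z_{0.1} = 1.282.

n₁ = 12

With allocation ratio k = n₂/n₁ = 4, Var(x̄₁−x̄₂) = σ²(1/n₁ + 1/(k·n₁)) = σ²·(k+1)/(k·n₁).
So n₁ = (1 + 1/k)·((z_{α} + z_β)/d)² = 1.250 × (2.927/0.98)².
n₁ = 1.250 × 8.92 = 11.2.
Round up: n₁ = 12, giving n₂ = 4 × 12 = 48.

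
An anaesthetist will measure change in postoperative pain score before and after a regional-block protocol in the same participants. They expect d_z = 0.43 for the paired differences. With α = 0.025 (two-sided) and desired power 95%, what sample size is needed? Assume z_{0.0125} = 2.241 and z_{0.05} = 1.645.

For a paired (one-sample on differences) test: n = ((z_{α/2} + z_β) / d)².
z_{α/2} + z_β = 2.241 + 1.645 = 3.886.
n = (3.886 / 0.43)² = 9.037² = 81.67.
Round up.

n = 82 pairs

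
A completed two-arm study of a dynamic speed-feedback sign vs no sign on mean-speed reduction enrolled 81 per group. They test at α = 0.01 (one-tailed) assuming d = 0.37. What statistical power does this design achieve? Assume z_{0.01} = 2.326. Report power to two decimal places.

power ≈ 0.51

For two equal groups, power = Φ(d·√(n/2) − z_{α}).
d·√(n/2) = 0.37 × √(81/2) = 0.37 × 6.364 = 2.355.
z_β = 2.355 − 2.326 = 0.029.
Power = Φ(0.029) = 0.511.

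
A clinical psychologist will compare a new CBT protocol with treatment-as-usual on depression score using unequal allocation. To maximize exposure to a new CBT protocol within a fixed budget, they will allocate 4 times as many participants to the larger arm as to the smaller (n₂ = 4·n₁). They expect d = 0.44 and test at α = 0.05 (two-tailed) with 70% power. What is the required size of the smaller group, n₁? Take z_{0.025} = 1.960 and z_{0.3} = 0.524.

With allocation ratio k = n₂/n₁ = 4, Var(x̄₁−x̄₂) = σ²(1/n₁ + 1/(k·n₁)) = σ²·(k+1)/(k·n₁).
So n₁ = (1 + 1/k)·((z_{α/2} + z_β)/d)² = 1.250 × (2.484/0.44)².
n₁ = 1.250 × 31.87 = 39.8.
Round up: n₁ = 40, giving n₂ = 4 × 40 = 160.

n₁ = 40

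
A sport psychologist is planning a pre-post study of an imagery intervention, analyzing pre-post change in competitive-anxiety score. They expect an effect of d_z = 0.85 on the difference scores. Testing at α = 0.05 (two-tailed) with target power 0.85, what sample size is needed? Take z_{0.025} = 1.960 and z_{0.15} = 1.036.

For a paired (one-sample on differences) test: n = ((z_{α/2} + z_β) / d)².
z_{α/2} + z_β = 1.960 + 1.036 = 2.996.
n = (2.996 / 0.85)² = 3.525² = 12.42.
Round up.

n = 13 pairs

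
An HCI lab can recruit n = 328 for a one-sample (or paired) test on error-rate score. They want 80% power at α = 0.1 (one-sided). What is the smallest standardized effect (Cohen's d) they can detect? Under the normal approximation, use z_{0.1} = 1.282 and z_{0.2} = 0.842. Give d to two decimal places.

d_min ≈ 0.12

For a single sample (or paired design) of n = 328: d_min = (z_{α} + z_β)/√n.
z-sum = 1.282 + 0.842 = 2.124.
d_min = 2.124 / √328 = 2.124 / 18.111 = 0.117.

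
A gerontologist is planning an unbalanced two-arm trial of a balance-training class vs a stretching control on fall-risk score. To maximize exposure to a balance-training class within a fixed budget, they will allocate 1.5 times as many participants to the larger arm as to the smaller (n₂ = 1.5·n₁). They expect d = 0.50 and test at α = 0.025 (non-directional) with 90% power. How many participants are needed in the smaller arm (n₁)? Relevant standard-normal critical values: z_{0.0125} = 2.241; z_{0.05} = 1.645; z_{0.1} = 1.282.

With allocation ratio k = n₂/n₁ = 1.5, Var(x̄₁−x̄₂) = σ²(1/n₁ + 1/(k·n₁)) = σ²·(k+1)/(k·n₁).
So n₁ = (1 + 1/k)·((z_{α/2} + z_β)/d)² = 1.667 × (3.523/0.50)².
n₁ = 1.667 × 49.65 = 82.7.
Round up: n₁ = 83, giving n₂ = ⌈1.5 × 83⌉ = ⌈124.5⌉ = 125.

n₁ = 83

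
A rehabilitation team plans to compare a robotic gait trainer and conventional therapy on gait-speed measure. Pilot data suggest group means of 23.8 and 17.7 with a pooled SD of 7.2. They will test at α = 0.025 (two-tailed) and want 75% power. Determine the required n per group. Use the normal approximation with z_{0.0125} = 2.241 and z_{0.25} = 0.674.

n = 24 per group

Cohen's d = |M₁ − M₂| / SD_pooled = |23.8 − 17.7| / 7.2 = 6.1 / 7.2 = 0.847.
For two independent groups with equal n: n = 2·((z_{α/2} + z_β) / d)².
z_{α/2} + z_β = 2.241 + 0.674 = 2.915.
n = 2 × (2.915 / 0.847)² = 2 × 3.442² = 2 × 11.84 = 23.7.
Round up to the next whole participant.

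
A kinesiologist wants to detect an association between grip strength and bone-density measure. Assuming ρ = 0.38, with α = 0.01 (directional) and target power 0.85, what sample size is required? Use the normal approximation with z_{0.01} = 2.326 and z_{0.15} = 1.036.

Fisher's z: C = ½·ln((1+r)/(1−r)) = ½·ln(2.2258) = 0.4001.
n = ((z_{α} + z_β)/C)² + 3.
(2.326 + 1.036) / 0.4001 = 3.362 / 0.4001 = 8.403.
n = 8.403² + 3 = 70.61 + 3 = 73.6.
Round up.

n = 74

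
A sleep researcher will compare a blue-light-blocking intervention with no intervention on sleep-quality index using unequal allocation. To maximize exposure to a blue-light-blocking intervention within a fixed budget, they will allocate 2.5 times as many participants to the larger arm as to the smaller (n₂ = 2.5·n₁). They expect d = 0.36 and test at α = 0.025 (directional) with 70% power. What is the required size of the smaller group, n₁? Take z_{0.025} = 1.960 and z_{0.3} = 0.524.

n₁ = 67

With allocation ratio k = n₂/n₁ = 2.5, Var(x̄₁−x̄₂) = σ²(1/n₁ + 1/(k·n₁)) = σ²·(k+1)/(k·n₁).
So n₁ = (1 + 1/k)·((z_{α} + z_β)/d)² = 1.400 × (2.484/0.36)².
n₁ = 1.400 × 47.61 = 66.7.
Round up: n₁ = 67, giving n₂ = ⌈2.5 × 67⌉ = ⌈167.5⌉ = 168.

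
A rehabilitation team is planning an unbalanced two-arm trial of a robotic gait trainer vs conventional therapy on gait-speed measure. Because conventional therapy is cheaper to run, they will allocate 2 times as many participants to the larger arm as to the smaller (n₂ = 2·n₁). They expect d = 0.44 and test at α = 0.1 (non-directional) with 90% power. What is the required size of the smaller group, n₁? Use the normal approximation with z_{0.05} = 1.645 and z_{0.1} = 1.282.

With allocation ratio k = n₂/n₁ = 2, Var(x̄₁−x̄₂) = σ²(1/n₁ + 1/(k·n₁)) = σ²·(k+1)/(k·n₁).
So n₁ = (1 + 1/k)·((z_{α/2} + z_β)/d)² = 1.500 × (2.927/0.44)².
n₁ = 1.500 × 44.25 = 66.4.
Round up: n₁ = 67, giving n₂ = 2 × 67 = 134.

n₁ = 67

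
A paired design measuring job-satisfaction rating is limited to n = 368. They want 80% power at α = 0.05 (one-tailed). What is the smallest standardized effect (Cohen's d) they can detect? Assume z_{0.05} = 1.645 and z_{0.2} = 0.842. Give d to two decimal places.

d_min ≈ 0.13

For a single sample (or paired design) of n = 368: d_min = (z_{α} + z_β)/√n.
z-sum = 1.645 + 0.842 = 2.487.
d_min = 2.487 / √368 = 2.487 / 19.183 = 0.130.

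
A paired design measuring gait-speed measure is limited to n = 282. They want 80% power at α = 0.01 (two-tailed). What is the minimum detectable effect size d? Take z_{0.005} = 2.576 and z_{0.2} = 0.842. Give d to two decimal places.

For a single sample (or paired design) of n = 282: d_min = (z_{α/2} + z_β)/√n.
z-sum = 2.576 + 0.842 = 3.418.
d_min = 3.418 / √282 = 3.418 / 16.793 = 0.204.

d_min ≈ 0.20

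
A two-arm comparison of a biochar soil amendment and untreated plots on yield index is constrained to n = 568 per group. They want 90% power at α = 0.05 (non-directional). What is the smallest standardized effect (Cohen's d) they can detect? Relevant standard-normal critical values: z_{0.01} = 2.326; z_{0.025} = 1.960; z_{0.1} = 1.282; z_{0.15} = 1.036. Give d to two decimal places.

For two independent groups of n = 568 each: d_min = (z_{α/2} + z_β)·√(2/n).
z-sum = 1.960 + 1.282 = 3.242.
d_min = 3.242 × √(2/568) = 3.242 × 0.0593 = 0.192.

d_min ≈ 0.19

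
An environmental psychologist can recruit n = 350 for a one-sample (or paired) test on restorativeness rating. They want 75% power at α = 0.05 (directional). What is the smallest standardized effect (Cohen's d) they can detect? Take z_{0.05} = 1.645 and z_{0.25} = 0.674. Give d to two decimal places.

For a single sample (or paired design) of n = 350: d_min = (z_{α} + z_β)/√n.
z-sum = 1.645 + 0.674 = 2.319.
d_min = 2.319 / √350 = 2.319 / 18.708 = 0.124.

d_min ≈ 0.12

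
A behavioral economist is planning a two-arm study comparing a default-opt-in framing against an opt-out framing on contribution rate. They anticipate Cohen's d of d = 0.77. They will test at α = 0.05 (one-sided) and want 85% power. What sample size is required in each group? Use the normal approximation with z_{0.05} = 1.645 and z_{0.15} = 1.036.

n = 25 per group

For two independent groups with equal n: n = 2·((z_{α} + z_β) / d)².
z_{α} + z_β = 1.645 + 1.036 = 2.681.
n = 2 × (2.681 / 0.77)² = 2 × 3.482² = 2 × 12.12 = 24.2.
Round up to the next whole participant.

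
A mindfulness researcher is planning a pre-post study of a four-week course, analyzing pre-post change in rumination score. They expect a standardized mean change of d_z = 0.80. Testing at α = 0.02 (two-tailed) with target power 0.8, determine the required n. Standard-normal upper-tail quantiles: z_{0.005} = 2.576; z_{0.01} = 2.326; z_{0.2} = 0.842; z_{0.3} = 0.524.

For a paired (one-sample on differences) test: n = ((z_{α/2} + z_β) / d)².
z_{α/2} + z_β = 2.326 + 0.842 = 3.168.
n = (3.168 / 0.80)² = 3.960² = 15.68.
Round up.

n = 16 pairs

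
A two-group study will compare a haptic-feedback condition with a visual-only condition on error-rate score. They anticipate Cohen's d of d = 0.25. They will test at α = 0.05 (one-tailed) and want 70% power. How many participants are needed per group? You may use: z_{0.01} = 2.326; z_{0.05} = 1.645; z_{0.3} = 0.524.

For two independent groups with equal n: n = 2·((z_{α} + z_β) / d)².
z_{α} + z_β = 1.645 + 0.524 = 2.169.
n = 2 × (2.169 / 0.25)² = 2 × 8.676² = 2 × 75.27 = 150.5.
Round up to the next whole participant.

n = 151 per group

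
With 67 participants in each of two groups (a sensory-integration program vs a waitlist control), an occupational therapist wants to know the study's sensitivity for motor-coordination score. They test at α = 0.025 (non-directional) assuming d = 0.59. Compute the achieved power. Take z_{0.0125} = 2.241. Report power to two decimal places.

For two equal groups, power = Φ(d·√(n/2) − z_{α/2}).
d·√(n/2) = 0.59 × √(67/2) = 0.59 × 5.788 = 3.415.
z_β = 3.415 − 2.241 = 1.174.
Power = Φ(1.174) = 0.880.

power ≈ 0.88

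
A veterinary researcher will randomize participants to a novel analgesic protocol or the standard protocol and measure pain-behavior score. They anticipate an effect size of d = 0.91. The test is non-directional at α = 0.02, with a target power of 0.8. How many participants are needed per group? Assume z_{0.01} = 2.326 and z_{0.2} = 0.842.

n = 25 per group

For two independent groups with equal n: n = 2·((z_{α/2} + z_β) / d)².
z_{α/2} + z_β = 2.326 + 0.842 = 3.168.
n = 2 × (3.168 / 0.91)² = 2 × 3.481² = 2 × 12.12 = 24.2.
Round up to the next whole participant.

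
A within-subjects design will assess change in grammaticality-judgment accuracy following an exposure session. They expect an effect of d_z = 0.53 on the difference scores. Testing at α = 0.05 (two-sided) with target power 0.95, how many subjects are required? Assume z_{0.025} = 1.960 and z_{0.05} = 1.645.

n = 47 pairs

For a paired (one-sample on differences) test: n = ((z_{α/2} + z_β) / d)².
z_{α/2} + z_β = 1.960 + 1.645 = 3.605.
n = (3.605 / 0.53)² = 6.802² = 46.27.
Round up.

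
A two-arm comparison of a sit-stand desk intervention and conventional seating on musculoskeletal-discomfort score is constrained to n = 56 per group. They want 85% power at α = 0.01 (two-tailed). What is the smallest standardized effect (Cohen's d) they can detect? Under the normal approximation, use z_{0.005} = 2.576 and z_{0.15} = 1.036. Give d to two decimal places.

For two independent groups of n = 56 each: d_min = (z_{α/2} + z_β)·√(2/n).
z-sum = 2.576 + 1.036 = 3.612.
d_min = 3.612 × √(2/56) = 3.612 × 0.1890 = 0.683.

d_min ≈ 0.68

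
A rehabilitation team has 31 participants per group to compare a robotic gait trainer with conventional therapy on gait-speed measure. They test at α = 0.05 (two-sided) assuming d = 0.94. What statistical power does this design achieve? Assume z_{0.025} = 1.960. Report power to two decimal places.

power ≈ 0.96

For two equal groups, power = Φ(d·√(n/2) − z_{α/2}).
d·√(n/2) = 0.94 × √(31/2) = 0.94 × 3.937 = 3.701.
z_β = 3.701 − 1.960 = 1.741.
Power = Φ(1.741) = 0.959.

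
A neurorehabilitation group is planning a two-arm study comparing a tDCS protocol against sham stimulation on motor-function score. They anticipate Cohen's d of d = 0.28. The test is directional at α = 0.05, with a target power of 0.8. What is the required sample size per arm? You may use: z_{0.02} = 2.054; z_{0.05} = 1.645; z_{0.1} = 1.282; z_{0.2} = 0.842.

For two independent groups with equal n: n = 2·((z_{α} + z_β) / d)².
z_{α} + z_β = 1.645 + 0.842 = 2.487.
n = 2 × (2.487 / 0.28)² = 2 × 8.882² = 2 × 78.89 = 157.8.
Round up to the next whole participant.

n = 158 per group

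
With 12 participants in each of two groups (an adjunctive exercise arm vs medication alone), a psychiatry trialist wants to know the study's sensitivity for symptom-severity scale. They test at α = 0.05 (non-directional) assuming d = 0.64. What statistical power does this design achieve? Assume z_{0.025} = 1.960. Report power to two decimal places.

For two equal groups, power = Φ(d·√(n/2) − z_{α/2}).
d·√(n/2) = 0.64 × √(12/2) = 0.64 × 2.449 = 1.568.
z_β = 1.568 − 1.960 = -0.392.
Power = Φ(-0.392) = 0.347.

power ≈ 0.35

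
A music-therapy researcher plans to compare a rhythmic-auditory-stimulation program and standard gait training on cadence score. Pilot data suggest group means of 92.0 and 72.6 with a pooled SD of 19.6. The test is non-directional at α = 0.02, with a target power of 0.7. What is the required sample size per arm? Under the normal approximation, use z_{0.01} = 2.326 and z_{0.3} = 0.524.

Cohen's d = |M₁ − M₂| / SD_pooled = |92.0 − 72.6| / 19.6 = 19.4 / 19.6 = 0.990.
For two independent groups with equal n: n = 2·((z_{α/2} + z_β) / d)².
z_{α/2} + z_β = 2.326 + 0.524 = 2.850.
n = 2 × (2.850 / 0.990)² = 2 × 2.879² = 2 × 8.29 = 16.6.
Round up to the next whole participant.

n = 17 per group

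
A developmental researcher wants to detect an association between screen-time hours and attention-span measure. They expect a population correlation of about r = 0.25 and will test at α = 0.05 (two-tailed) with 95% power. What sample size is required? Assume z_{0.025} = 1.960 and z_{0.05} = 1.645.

n = 203

Fisher's z: C = ½·ln((1+r)/(1−r)) = ½·ln(1.6667) = 0.2554.
n = ((z_{α/2} + z_β)/C)² + 3.
(1.960 + 1.645) / 0.2554 = 3.605 / 0.2554 = 14.115.
n = 14.115² + 3 = 199.24 + 3 = 202.2.
Round up.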